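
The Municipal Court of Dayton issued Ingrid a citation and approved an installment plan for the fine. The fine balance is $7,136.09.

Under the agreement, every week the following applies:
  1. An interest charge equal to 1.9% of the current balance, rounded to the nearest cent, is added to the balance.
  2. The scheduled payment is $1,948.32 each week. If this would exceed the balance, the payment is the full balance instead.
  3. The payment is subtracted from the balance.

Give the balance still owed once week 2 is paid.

Week 1: $7,136.09 +$135.59 interest = $7,271.68; pay $1,948.32 → $5,323.36
Week 2: $5,323.36 +$101.14 interest = $5,424.50; pay $1,948.32 → $3,476.18

$3,476.18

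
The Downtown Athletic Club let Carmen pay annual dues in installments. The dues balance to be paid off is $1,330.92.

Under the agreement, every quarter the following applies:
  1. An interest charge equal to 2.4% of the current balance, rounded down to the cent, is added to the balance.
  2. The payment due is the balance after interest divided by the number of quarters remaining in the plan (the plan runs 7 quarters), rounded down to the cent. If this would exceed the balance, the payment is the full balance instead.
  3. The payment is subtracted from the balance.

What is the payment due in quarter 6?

Quarter 1: $1,330.92 +$31.94 interest = $1,362.86; pay $194.69 → $1,168.17
Quarter 2: $1,168.17 +$28.03 interest = $1,196.20; pay $199.36 → $996.84
Quarter 3: $996.84 +$23.92 interest = $1,020.76; pay $204.15 → $816.61
Quarter 4: $816.61 +$19.59 interest = $836.20; pay $209.05 → $627.15
Quarter 5: $627.15 +$15.05 interest = $642.20; pay $214.06 → $428.14
Quarter 6: $428.14 +$10.27 interest = $438.41; pay $219.20 → $219.21

$219.20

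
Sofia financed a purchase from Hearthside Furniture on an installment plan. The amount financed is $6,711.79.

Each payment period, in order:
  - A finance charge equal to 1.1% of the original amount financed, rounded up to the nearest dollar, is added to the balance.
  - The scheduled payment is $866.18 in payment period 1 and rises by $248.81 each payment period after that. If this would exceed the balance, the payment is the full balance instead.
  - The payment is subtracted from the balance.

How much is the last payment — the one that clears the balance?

$336.79

# | Opening | Interest | Payment | End bal
1 | $6,711.79 | $74.00 | $866.18 | $5,919.61
2 | $5,919.61 | $74.00 | $1,114.99 | $4,878.62
3 | $4,878.62 | $74.00 | $1,363.80 | $3,588.82
4 | $3,588.82 | $74.00 | $1,612.61 | $2,050.21
5 | $2,050.21 | $74.00 | $1,861.42 | $262.79
6 | $262.79 | $74.00 | $336.79 | $0.00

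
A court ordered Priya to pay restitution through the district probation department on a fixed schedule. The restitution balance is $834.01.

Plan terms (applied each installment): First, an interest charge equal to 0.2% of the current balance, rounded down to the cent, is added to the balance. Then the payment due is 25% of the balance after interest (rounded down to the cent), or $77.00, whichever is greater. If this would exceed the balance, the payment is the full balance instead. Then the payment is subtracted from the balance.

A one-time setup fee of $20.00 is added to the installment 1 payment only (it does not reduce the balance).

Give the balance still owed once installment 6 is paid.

$112.91

Installment 1: $834.01 +$1.66 interest = $835.67; pay $208.91 (+ $20.00 fee) → $626.76
Installment 2: $626.76 +$1.25 interest = $628.01; pay $157.00 → $471.01
Installment 3: $471.01 +$0.94 interest = $471.95; pay $117.98 → $353.97
Installment 4: $353.97 +$0.70 interest = $354.67; pay $88.66 → $266.01
Installment 5: $266.01 +$0.53 interest = $266.54; pay $77.00 → $189.54
Installment 6: $189.54 +$0.37 interest = $189.91; pay $77.00 → $112.91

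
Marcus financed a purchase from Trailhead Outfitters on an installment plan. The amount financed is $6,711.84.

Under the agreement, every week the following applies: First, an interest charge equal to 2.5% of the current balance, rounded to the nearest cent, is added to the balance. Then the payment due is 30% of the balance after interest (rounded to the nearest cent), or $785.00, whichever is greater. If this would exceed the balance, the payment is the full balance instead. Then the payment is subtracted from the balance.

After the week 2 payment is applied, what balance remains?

Week 1: opening $6,711.84; interest $167.80 → $6,879.64; payment $2,063.89; balance $4,815.75
Week 2: opening $4,815.75; interest $120.39 → $4,936.14; payment $1,480.84; balance $3,455.30

$3,455.30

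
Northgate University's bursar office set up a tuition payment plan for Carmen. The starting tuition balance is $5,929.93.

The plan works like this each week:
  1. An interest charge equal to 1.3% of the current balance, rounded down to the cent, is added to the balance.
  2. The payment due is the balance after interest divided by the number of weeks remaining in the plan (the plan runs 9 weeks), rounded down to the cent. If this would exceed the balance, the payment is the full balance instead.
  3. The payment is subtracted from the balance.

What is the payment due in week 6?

$711.97

Week 1: $5,929.93 +$77.08 interest = $6,007.01; pay $667.44 → $5,339.57
Week 2: $5,339.57 +$69.41 interest = $5,408.98; pay $676.12 → $4,732.86
Week 3: $4,732.86 +$61.52 interest = $4,794.38; pay $684.91 → $4,109.47
Week 4: $4,109.47 +$53.42 interest = $4,162.89; pay $693.81 → $3,469.08
Week 5: $3,469.08 +$45.09 interest = $3,514.17; pay $702.83 → $2,811.34
Week 6: $2,811.34 +$36.54 interest = $2,847.88; pay $711.97 → $2,135.91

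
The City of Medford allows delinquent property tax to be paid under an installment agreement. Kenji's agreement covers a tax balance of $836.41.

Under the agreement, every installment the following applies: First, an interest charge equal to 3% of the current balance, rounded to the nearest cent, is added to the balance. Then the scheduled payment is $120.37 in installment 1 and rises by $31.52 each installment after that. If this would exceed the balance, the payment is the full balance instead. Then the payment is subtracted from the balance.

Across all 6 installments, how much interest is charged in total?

$86.57

# | Opening | Interest | Payment | End bal
1 | $836.41 | $25.09 | $120.37 | $741.13
2 | $741.13 | $22.23 | $151.89 | $611.47
3 | $611.47 | $18.34 | $183.41 | $446.40
4 | $446.40 | $13.39 | $214.93 | $244.86
5 | $244.86 | $7.35 | $246.45 | $5.76
6 | $5.76 | $0.17 | $5.93 | $0.00
Total interest: $25.09 + $22.23 + $18.34 + $13.39 + $7.35 + $0.17 = $86.57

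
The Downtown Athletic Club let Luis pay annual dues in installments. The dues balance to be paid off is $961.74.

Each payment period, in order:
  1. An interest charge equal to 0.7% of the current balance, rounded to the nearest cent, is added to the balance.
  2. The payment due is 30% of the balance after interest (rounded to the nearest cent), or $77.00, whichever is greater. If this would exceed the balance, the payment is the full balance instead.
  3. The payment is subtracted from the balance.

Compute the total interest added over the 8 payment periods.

$20.65

Payment period 1: opening $961.74; interest $6.73 → $968.47; payment $290.54; balance $677.93
Payment period 2: opening $677.93; interest $4.75 → $682.68; payment $204.80; balance $477.88
Payment period 3: opening $477.88; interest $3.35 → $481.23; payment $144.37; balance $336.86
Payment period 4: opening $336.86; interest $2.36 → $339.22; payment $101.77; balance $237.45
Payment period 5: opening $237.45; interest $1.66 → $239.11; payment $77.00; balance $162.11
Payment period 6: opening $162.11; interest $1.13 → $163.24; payment $77.00; balance $86.24
Payment period 7: opening $86.24; interest $0.60 → $86.84; payment $77.00; balance $9.84
Payment period 8: opening $9.84; interest $0.07 → $9.91; payment $9.91; balance $0.00
Total interest: $6.73 + $4.75 + $3.35 + $2.36 + $1.66 + $1.13 + $0.60 + $0.07 = $20.65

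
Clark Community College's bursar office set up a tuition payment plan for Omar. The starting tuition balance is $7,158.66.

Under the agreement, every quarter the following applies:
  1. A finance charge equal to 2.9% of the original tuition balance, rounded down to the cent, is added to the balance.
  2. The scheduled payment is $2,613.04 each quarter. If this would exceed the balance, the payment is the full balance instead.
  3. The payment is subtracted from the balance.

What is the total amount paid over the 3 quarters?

Quarter 1: $7,158.66 +$207.60 interest = $7,366.26; pay $2,613.04 → $4,753.22
Quarter 2: $4,753.22 +$207.60 interest = $4,960.82; pay $2,613.04 → $2,347.78
Quarter 3: $2,347.78 +$207.60 interest = $2,555.38; pay $2,555.38 → $0.00
Total paid: $7,781.46

$7,781.46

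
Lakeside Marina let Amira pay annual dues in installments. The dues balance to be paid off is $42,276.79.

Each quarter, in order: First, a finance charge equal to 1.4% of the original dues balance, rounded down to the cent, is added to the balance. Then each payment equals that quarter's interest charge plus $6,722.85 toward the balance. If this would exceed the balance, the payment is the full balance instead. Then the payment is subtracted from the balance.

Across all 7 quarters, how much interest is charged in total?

# | Opening | Interest | Payment | End bal
1 | $42,276.79 | $591.87 | $7,314.72 | $35,553.94
2 | $35,553.94 | $591.87 | $7,314.72 | $28,831.09
3 | $28,831.09 | $591.87 | $7,314.72 | $22,108.24
4 | $22,108.24 | $591.87 | $7,314.72 | $15,385.39
5 | $15,385.39 | $591.87 | $7,314.72 | $8,662.54
6 | $8,662.54 | $591.87 | $7,314.72 | $1,939.69
7 | $1,939.69 | $591.87 | $2,531.56 | $0.00
Total interest: $591.87 + $591.87 + $591.87 + $591.87 + $591.87 + $591.87 + $591.87 = $4,143.09

$4,143.09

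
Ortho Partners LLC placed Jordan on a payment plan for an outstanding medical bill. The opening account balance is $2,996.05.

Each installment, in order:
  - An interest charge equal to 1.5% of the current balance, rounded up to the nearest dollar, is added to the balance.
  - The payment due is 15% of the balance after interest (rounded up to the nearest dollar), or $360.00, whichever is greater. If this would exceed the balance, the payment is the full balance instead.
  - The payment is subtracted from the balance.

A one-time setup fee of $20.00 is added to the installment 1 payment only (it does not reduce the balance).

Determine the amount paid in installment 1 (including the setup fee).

$477.00

Installment 1: $2,996.05 +$45.00 interest = $3,041.05; pay $457.00 (+ $20.00 fee) → $2,584.05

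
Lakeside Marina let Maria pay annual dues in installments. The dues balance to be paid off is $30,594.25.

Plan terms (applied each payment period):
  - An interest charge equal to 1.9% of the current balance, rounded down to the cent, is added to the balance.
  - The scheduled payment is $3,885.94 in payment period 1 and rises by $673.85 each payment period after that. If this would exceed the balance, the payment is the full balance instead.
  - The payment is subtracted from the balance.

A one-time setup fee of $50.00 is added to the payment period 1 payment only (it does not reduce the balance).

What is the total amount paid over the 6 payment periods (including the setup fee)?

$32,906.21

Payment period 1: $30,594.25 +$581.29 interest = $31,175.54; pay $3,885.94 (+ $50.00 fee) → $27,289.60
Payment period 2: $27,289.60 +$518.50 interest = $27,808.10; pay $4,559.79 → $23,248.31
Payment period 3: $23,248.31 +$441.71 interest = $23,690.02; pay $5,233.64 → $18,456.38
Payment period 4: $18,456.38 +$350.67 interest = $18,807.05; pay $5,907.49 → $12,899.56
Payment period 5: $12,899.56 +$245.09 interest = $13,144.65; pay $6,581.34 → $6,563.31
Payment period 6: $6,563.31 +$124.70 interest = $6,688.01; pay $6,688.01 → $0.00
Total paid: $32,906.21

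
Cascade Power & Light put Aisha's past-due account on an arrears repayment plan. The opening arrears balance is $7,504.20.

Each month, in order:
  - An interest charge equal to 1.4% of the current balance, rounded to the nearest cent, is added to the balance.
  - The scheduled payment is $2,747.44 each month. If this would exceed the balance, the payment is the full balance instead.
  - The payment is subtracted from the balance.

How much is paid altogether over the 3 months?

Month 1: $7,504.20 +$105.06 interest = $7,609.26; pay $2,747.44 → $4,861.82
Month 2: $4,861.82 +$68.07 interest = $4,929.89; pay $2,747.44 → $2,182.45
Month 3: $2,182.45 +$30.55 interest = $2,213.00; pay $2,213.00 → $0.00
Total paid: $7,707.88

$7,707.88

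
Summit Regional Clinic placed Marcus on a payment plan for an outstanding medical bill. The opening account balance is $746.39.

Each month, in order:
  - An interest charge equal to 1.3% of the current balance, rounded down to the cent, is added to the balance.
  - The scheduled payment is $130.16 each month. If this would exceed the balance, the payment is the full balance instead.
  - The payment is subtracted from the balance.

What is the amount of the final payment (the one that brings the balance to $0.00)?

# | Opening | Interest | Payment | End bal
1 | $746.39 | $9.70 | $130.16 | $625.93
2 | $625.93 | $8.13 | $130.16 | $503.90
3 | $503.90 | $6.55 | $130.16 | $380.29
4 | $380.29 | $4.94 | $130.16 | $255.07
5 | $255.07 | $3.31 | $130.16 | $128.22
6 | $128.22 | $1.66 | $129.88 | $0.00

$129.88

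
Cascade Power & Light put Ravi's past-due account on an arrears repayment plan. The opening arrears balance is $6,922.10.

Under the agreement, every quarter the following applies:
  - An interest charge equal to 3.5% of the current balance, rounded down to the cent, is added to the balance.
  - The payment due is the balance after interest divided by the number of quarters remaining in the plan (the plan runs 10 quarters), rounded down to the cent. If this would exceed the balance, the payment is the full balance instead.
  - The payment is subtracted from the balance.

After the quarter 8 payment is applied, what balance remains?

$1,823.02

Quarter 1: $6,922.10 +$242.27 interest = $7,164.37; pay $716.43 → $6,447.94
Quarter 2: $6,447.94 +$225.67 interest = $6,673.61; pay $741.51 → $5,932.10
Quarter 3: $5,932.10 +$207.62 interest = $6,139.72; pay $767.46 → $5,372.26
Quarter 4: $5,372.26 +$188.02 interest = $5,560.28; pay $794.32 → $4,765.96
Quarter 5: $4,765.96 +$166.80 interest = $4,932.76; pay $822.12 → $4,110.64
Quarter 6: $4,110.64 +$143.87 interest = $4,254.51; pay $850.90 → $3,403.61
Quarter 7: $3,403.61 +$119.12 interest = $3,522.73; pay $880.68 → $2,642.05
Quarter 8: $2,642.05 +$92.47 interest = $2,734.52; pay $911.50 → $1,823.02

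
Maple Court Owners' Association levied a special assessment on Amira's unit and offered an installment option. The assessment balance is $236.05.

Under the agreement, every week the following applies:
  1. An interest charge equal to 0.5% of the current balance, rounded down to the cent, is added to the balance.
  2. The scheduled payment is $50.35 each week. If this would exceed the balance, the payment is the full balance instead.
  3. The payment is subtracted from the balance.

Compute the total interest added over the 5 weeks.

$3.40

# | Opening | Interest | Payment | End bal
1 | $236.05 | $1.18 | $50.35 | $186.88
2 | $186.88 | $0.93 | $50.35 | $137.46
3 | $137.46 | $0.68 | $50.35 | $87.79
4 | $87.79 | $0.43 | $50.35 | $37.87
5 | $37.87 | $0.18 | $38.05 | $0.00
Total interest: $1.18 + $0.93 + $0.68 + $0.43 + $0.18 = $3.40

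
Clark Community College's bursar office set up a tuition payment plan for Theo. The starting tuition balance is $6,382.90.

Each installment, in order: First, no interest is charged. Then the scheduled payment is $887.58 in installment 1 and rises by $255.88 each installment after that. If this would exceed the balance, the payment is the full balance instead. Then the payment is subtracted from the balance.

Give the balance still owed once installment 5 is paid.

# | Opening | Payment | End bal
1 | $6,382.90 | $887.58 | $5,495.32
2 | $5,495.32 | $1,143.46 | $4,351.86
3 | $4,351.86 | $1,399.34 | $2,952.52
4 | $2,952.52 | $1,655.22 | $1,297.30
5 | $1,297.30 | $1,297.30 | $0.00

$0.00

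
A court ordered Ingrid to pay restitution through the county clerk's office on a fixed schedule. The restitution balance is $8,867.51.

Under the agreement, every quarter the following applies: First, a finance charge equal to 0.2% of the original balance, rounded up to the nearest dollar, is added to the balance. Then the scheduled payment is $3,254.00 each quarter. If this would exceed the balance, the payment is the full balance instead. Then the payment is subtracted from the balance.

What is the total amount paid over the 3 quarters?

$8,921.51

Quarter 1: opening $8,867.51; interest $18.00 → $8,885.51; payment $3,254.00; balance $5,631.51
Quarter 2: opening $5,631.51; interest $18.00 → $5,649.51; payment $3,254.00; balance $2,395.51
Quarter 3: opening $2,395.51; interest $18.00 → $2,413.51; payment $2,413.51; balance $0.00
Total paid: $8,921.51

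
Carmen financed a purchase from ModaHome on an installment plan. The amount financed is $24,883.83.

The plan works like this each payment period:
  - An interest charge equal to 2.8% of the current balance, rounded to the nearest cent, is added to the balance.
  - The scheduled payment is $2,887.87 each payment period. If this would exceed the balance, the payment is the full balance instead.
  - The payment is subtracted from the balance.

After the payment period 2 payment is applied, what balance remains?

Payment period 1: opening $24,883.83; interest $696.75 → $25,580.58; payment $2,887.87; balance $22,692.71
Payment period 2: opening $22,692.71; interest $635.40 → $23,328.11; payment $2,887.87; balance $20,440.24

$20,440.24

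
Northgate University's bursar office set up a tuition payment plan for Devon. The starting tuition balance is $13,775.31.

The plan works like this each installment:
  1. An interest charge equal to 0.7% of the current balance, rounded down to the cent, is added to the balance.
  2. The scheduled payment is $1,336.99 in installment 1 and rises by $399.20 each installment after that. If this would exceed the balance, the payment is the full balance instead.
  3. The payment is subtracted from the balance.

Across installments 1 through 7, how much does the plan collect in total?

$14,167.27

Installment 1: opening $13,775.31; interest $96.42 → $13,871.73; payment $1,336.99; balance $12,534.74
Installment 2: opening $12,534.74; interest $87.74 → $12,622.48; payment $1,736.19; balance $10,886.29
Installment 3: opening $10,886.29; interest $76.20 → $10,962.49; payment $2,135.39; balance $8,827.10
Installment 4: opening $8,827.10; interest $61.78 → $8,888.88; payment $2,534.59; balance $6,354.29
Installment 5: opening $6,354.29; interest $44.48 → $6,398.77; payment $2,933.79; balance $3,464.98
Installment 6: opening $3,464.98; interest $24.25 → $3,489.23; payment $3,332.99; balance $156.24
Installment 7: opening $156.24; interest $1.09 → $157.33; payment $157.33; balance $0.00
Total paid: $14,167.27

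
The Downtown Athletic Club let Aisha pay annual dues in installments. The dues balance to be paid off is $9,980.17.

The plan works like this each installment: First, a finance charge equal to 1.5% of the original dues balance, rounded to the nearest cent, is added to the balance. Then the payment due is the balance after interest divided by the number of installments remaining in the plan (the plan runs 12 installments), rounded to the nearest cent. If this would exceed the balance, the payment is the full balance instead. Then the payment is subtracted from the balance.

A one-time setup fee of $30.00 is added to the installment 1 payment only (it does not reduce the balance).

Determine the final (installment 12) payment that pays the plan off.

# | Opening | Interest | Payment | Fee | End bal
1 | $9,980.17 | $149.70 | $844.16 | $30.00 | $9,285.71
2 | $9,285.71 | $149.70 | $857.76 | — | $8,577.65
3 | $8,577.65 | $149.70 | $872.74 | — | $7,854.61
4 | $7,854.61 | $149.70 | $889.37 | — | $7,114.94
5 | $7,114.94 | $149.70 | $908.08 | — | $6,356.56
6 | $6,356.56 | $149.70 | $929.47 | — | $5,576.79
7 | $5,576.79 | $149.70 | $954.42 | — | $4,772.07
8 | $4,772.07 | $149.70 | $984.35 | — | $3,937.42
9 | $3,937.42 | $149.70 | $1,021.78 | — | $3,065.34
10 | $3,065.34 | $149.70 | $1,071.68 | — | $2,143.36
11 | $2,143.36 | $149.70 | $1,146.53 | — | $1,146.53
12 | $1,146.53 | $149.70 | $1,296.23 | — | $0.00

$1,296.23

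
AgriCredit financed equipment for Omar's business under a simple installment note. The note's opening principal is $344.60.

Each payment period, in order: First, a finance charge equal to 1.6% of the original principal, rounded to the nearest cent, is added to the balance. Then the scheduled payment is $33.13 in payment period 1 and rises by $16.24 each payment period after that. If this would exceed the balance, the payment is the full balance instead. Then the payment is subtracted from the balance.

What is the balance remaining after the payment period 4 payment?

$136.68

Payment period 1: $344.60 +$5.51 interest = $350.11; pay $33.13 → $316.98
Payment period 2: $316.98 +$5.51 interest = $322.49; pay $49.37 → $273.12
Payment period 3: $273.12 +$5.51 interest = $278.63; pay $65.61 → $213.02
Payment period 4: $213.02 +$5.51 interest = $218.53; pay $81.85 → $136.68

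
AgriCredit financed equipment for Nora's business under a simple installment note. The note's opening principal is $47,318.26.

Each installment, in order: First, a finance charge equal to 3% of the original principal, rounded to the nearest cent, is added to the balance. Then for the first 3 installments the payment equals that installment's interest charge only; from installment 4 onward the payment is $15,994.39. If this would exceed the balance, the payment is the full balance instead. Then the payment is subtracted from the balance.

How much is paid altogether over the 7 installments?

Installment 1: opening $47,318.26; interest $1,419.55 → $48,737.81; payment $1,419.55; balance $47,318.26
Installment 2: opening $47,318.26; interest $1,419.55 → $48,737.81; payment $1,419.55; balance $47,318.26
Installment 3: opening $47,318.26; interest $1,419.55 → $48,737.81; payment $1,419.55; balance $47,318.26
Installment 4: opening $47,318.26; interest $1,419.55 → $48,737.81; payment $15,994.39; balance $32,743.42
Installment 5: opening $32,743.42; interest $1,419.55 → $34,162.97; payment $15,994.39; balance $18,168.58
Installment 6: opening $18,168.58; interest $1,419.55 → $19,588.13; payment $15,994.39; balance $3,593.74
Installment 7: opening $3,593.74; interest $1,419.55 → $5,013.29; payment $5,013.29; balance $0.00
Total paid: $57,255.11

$57,255.11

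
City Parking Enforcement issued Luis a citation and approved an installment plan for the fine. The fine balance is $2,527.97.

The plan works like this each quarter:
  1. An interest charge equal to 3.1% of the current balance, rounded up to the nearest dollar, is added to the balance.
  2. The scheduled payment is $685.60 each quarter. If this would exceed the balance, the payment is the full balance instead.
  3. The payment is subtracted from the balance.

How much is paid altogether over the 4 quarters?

Quarter 1: opening $2,527.97; interest $79.00 → $2,606.97; payment $685.60; balance $1,921.37
Quarter 2: opening $1,921.37; interest $60.00 → $1,981.37; payment $685.60; balance $1,295.77
Quarter 3: opening $1,295.77; interest $41.00 → $1,336.77; payment $685.60; balance $651.17
Quarter 4: opening $651.17; interest $21.00 → $672.17; payment $672.17; balance $0.00
Total paid: $2,728.97

$2,728.97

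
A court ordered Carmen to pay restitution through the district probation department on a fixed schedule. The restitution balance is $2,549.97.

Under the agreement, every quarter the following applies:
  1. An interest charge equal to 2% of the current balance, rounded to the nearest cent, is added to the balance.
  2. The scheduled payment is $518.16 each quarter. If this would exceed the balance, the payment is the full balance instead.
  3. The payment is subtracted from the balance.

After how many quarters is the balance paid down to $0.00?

6

Quarter 1: opening $2,549.97; interest $51.00 → $2,600.97; payment $518.16; balance $2,082.81
Quarter 2: opening $2,082.81; interest $41.66 → $2,124.47; payment $518.16; balance $1,606.31
Quarter 3: opening $1,606.31; interest $32.13 → $1,638.44; payment $518.16; balance $1,120.28
Quarter 4: opening $1,120.28; interest $22.41 → $1,142.69; payment $518.16; balance $624.53
Quarter 5: opening $624.53; interest $12.49 → $637.02; payment $518.16; balance $118.86
Quarter 6: opening $118.86; interest $2.38 → $121.24; payment $121.24; balance $0.00
Balance reaches $0.00 in quarter 6.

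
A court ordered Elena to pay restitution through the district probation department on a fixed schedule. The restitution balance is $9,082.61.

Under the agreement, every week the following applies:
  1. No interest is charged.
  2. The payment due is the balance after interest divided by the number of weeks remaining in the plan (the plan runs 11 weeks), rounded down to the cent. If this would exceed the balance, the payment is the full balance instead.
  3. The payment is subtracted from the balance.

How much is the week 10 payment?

Week 1: opening $9,082.61; payment $825.69; balance $8,256.92
Week 2: opening $8,256.92; payment $825.69; balance $7,431.23
Week 3: opening $7,431.23; payment $825.69; balance $6,605.54
Week 4: opening $6,605.54; payment $825.69; balance $5,779.85
Week 5: opening $5,779.85; payment $825.69; balance $4,954.16
Week 6: opening $4,954.16; payment $825.69; balance $4,128.47
Week 7: opening $4,128.47; payment $825.69; balance $3,302.78
Week 8: opening $3,302.78; payment $825.69; balance $2,477.09
Week 9: opening $2,477.09; payment $825.69; balance $1,651.40
Week 10: opening $1,651.40; payment $825.70; balance $825.70

$825.70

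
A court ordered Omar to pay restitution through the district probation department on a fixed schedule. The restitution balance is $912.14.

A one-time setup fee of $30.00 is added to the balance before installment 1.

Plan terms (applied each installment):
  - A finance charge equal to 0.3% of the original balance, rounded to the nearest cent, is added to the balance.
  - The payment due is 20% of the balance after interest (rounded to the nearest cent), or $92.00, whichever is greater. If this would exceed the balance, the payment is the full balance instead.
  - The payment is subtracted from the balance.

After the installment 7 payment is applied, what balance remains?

Installment 1: $942.14 +$2.74 interest = $944.88; pay $188.98 → $755.90
Installment 2: $755.90 +$2.74 interest = $758.64; pay $151.73 → $606.91
Installment 3: $606.91 +$2.74 interest = $609.65; pay $121.93 → $487.72
Installment 4: $487.72 +$2.74 interest = $490.46; pay $98.09 → $392.37
Installment 5: $392.37 +$2.74 interest = $395.11; pay $92.00 → $303.11
Installment 6: $303.11 +$2.74 interest = $305.85; pay $92.00 → $213.85
Installment 7: $213.85 +$2.74 interest = $216.59; pay $92.00 → $124.59

$124.59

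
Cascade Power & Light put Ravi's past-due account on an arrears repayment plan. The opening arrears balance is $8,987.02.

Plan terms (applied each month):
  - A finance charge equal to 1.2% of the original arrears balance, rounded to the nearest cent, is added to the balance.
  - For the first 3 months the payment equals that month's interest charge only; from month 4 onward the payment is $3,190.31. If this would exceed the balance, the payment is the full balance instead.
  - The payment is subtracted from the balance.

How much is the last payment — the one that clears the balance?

$2,929.92

Month 1: $8,987.02 +$107.84 interest = $9,094.86; pay $107.84 → $8,987.02
Month 2: $8,987.02 +$107.84 interest = $9,094.86; pay $107.84 → $8,987.02
Month 3: $8,987.02 +$107.84 interest = $9,094.86; pay $107.84 → $8,987.02
Month 4: $8,987.02 +$107.84 interest = $9,094.86; pay $3,190.31 → $5,904.55
Month 5: $5,904.55 +$107.84 interest = $6,012.39; pay $3,190.31 → $2,822.08
Month 6: $2,822.08 +$107.84 interest = $2,929.92; pay $2,929.92 → $0.00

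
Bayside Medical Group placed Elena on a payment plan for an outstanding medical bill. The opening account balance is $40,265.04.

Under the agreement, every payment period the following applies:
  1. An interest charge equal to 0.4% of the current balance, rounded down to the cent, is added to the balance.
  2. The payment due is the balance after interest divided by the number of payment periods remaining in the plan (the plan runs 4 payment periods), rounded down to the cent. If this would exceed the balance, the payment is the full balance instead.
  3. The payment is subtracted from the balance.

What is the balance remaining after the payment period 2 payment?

$20,293.90

Payment period 1: $40,265.04 +$161.06 interest = $40,426.10; pay $10,106.52 → $30,319.58
Payment period 2: $30,319.58 +$121.27 interest = $30,440.85; pay $10,146.95 → $20,293.90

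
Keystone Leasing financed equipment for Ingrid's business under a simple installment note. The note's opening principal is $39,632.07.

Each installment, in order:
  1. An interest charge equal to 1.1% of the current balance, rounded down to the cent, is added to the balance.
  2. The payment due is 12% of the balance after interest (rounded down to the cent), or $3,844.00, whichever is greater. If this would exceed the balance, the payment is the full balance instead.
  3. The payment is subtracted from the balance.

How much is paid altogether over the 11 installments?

$42,139.71

# | Opening | Interest | Payment | End bal
1 | $39,632.07 | $435.95 | $4,808.16 | $35,259.86
2 | $35,259.86 | $387.85 | $4,277.72 | $31,369.99
3 | $31,369.99 | $345.06 | $3,844.00 | $27,871.05
4 | $27,871.05 | $306.58 | $3,844.00 | $24,333.63
5 | $24,333.63 | $267.66 | $3,844.00 | $20,757.29
6 | $20,757.29 | $228.33 | $3,844.00 | $17,141.62
7 | $17,141.62 | $188.55 | $3,844.00 | $13,486.17
8 | $13,486.17 | $148.34 | $3,844.00 | $9,790.51
9 | $9,790.51 | $107.69 | $3,844.00 | $6,054.20
10 | $6,054.20 | $66.59 | $3,844.00 | $2,276.79
11 | $2,276.79 | $25.04 | $2,301.83 | $0.00
Total paid: $42,139.71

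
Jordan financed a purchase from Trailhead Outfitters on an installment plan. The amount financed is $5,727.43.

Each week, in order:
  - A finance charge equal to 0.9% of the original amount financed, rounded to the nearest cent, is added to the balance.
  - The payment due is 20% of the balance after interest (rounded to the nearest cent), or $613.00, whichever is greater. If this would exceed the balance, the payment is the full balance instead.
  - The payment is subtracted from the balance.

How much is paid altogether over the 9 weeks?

Week 1: opening $5,727.43; interest $51.55 → $5,778.98; payment $1,155.80; balance $4,623.18
Week 2: opening $4,623.18; interest $51.55 → $4,674.73; payment $934.95; balance $3,739.78
Week 3: opening $3,739.78; interest $51.55 → $3,791.33; payment $758.27; balance $3,033.06
Week 4: opening $3,033.06; interest $51.55 → $3,084.61; payment $616.92; balance $2,467.69
Week 5: opening $2,467.69; interest $51.55 → $2,519.24; payment $613.00; balance $1,906.24
Week 6: opening $1,906.24; interest $51.55 → $1,957.79; payment $613.00; balance $1,344.79
Week 7: opening $1,344.79; interest $51.55 → $1,396.34; payment $613.00; balance $783.34
Week 8: opening $783.34; interest $51.55 → $834.89; payment $613.00; balance $221.89
Week 9: opening $221.89; interest $51.55 → $273.44; payment $273.44; balance $0.00
Total paid: $6,191.38

$6,191.38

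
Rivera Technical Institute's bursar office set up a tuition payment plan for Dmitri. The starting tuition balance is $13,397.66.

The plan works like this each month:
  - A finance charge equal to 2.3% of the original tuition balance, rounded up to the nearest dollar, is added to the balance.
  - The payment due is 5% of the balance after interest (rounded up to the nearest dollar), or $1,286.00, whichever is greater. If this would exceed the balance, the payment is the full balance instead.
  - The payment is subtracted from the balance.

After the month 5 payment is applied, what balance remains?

Month 1: $13,397.66 +$309.00 interest = $13,706.66; pay $1,286.00 → $12,420.66
Month 2: $12,420.66 +$309.00 interest = $12,729.66; pay $1,286.00 → $11,443.66
Month 3: $11,443.66 +$309.00 interest = $11,752.66; pay $1,286.00 → $10,466.66
Month 4: $10,466.66 +$309.00 interest = $10,775.66; pay $1,286.00 → $9,489.66
Month 5: $9,489.66 +$309.00 interest = $9,798.66; pay $1,286.00 → $8,512.66

$8,512.66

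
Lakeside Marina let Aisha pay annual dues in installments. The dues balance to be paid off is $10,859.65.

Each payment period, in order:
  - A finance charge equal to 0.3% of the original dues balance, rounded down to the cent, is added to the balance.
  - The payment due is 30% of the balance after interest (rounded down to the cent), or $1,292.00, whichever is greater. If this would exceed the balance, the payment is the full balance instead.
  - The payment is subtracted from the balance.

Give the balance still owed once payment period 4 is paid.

$2,515.37

Payment period 1: opening $10,859.65; interest $32.57 → $10,892.22; payment $3,267.66; balance $7,624.56
Payment period 2: opening $7,624.56; interest $32.57 → $7,657.13; payment $2,297.13; balance $5,360.00
Payment period 3: opening $5,360.00; interest $32.57 → $5,392.57; payment $1,617.77; balance $3,774.80
Payment period 4: opening $3,774.80; interest $32.57 → $3,807.37; payment $1,292.00; balance $2,515.37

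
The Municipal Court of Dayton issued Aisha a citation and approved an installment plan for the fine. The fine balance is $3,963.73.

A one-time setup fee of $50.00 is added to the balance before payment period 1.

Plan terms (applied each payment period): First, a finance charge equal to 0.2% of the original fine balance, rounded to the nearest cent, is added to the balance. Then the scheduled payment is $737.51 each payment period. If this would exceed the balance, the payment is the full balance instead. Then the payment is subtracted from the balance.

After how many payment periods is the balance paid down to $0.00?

Payment period 1: opening $4,013.73; interest $7.93 → $4,021.66; payment $737.51; balance $3,284.15
Payment period 2: opening $3,284.15; interest $7.93 → $3,292.08; payment $737.51; balance $2,554.57
Payment period 3: opening $2,554.57; interest $7.93 → $2,562.50; payment $737.51; balance $1,824.99
Payment period 4: opening $1,824.99; interest $7.93 → $1,832.92; payment $737.51; balance $1,095.41
Payment period 5: opening $1,095.41; interest $7.93 → $1,103.34; payment $737.51; balance $365.83
Payment period 6: opening $365.83; interest $7.93 → $373.76; payment $373.76; balance $0.00
Balance reaches $0.00 in payment period 6.

6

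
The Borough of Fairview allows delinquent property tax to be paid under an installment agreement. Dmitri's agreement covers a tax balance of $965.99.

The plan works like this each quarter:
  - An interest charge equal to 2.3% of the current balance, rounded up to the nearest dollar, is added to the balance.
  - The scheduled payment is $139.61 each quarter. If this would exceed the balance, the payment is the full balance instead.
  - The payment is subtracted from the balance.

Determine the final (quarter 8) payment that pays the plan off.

$92.72

Quarter 1: opening $965.99; interest $23.00 → $988.99; payment $139.61; balance $849.38
Quarter 2: opening $849.38; interest $20.00 → $869.38; payment $139.61; balance $729.77
Quarter 3: opening $729.77; interest $17.00 → $746.77; payment $139.61; balance $607.16
Quarter 4: opening $607.16; interest $14.00 → $621.16; payment $139.61; balance $481.55
Quarter 5: opening $481.55; interest $12.00 → $493.55; payment $139.61; balance $353.94
Quarter 6: opening $353.94; interest $9.00 → $362.94; payment $139.61; balance $223.33
Quarter 7: opening $223.33; interest $6.00 → $229.33; payment $139.61; balance $89.72
Quarter 8: opening $89.72; interest $3.00 → $92.72; payment $92.72; balance $0.00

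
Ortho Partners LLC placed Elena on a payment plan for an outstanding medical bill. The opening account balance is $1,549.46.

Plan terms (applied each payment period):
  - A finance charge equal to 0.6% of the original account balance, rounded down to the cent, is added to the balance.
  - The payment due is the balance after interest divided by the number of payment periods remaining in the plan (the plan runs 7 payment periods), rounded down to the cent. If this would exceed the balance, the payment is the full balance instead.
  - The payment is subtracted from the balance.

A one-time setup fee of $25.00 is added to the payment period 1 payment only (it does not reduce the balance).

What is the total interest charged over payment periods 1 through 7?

# | Opening | Interest | Payment | Fee | End bal
1 | $1,549.46 | $9.29 | $222.67 | $25.00 | $1,336.08
2 | $1,336.08 | $9.29 | $224.22 | — | $1,121.15
3 | $1,121.15 | $9.29 | $226.08 | — | $904.36
4 | $904.36 | $9.29 | $228.41 | — | $685.24
5 | $685.24 | $9.29 | $231.51 | — | $463.02
6 | $463.02 | $9.29 | $236.15 | — | $236.16
7 | $236.16 | $9.29 | $245.45 | — | $0.00
Total interest: $9.29 + $9.29 + $9.29 + $9.29 + $9.29 + $9.29 + $9.29 = $65.03

$65.03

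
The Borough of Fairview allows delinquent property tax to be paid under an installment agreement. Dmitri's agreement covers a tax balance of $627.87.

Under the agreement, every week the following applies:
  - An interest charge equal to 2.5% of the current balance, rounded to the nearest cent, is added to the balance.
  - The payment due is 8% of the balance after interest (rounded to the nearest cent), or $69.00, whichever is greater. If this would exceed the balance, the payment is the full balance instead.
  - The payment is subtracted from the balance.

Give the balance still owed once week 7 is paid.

$225.56

Week 1: opening $627.87; interest $15.70 → $643.57; payment $69.00; balance $574.57
Week 2: opening $574.57; interest $14.36 → $588.93; payment $69.00; balance $519.93
Week 3: opening $519.93; interest $13.00 → $532.93; payment $69.00; balance $463.93
Week 4: opening $463.93; interest $11.60 → $475.53; payment $69.00; balance $406.53
Week 5: opening $406.53; interest $10.16 → $416.69; payment $69.00; balance $347.69
Week 6: opening $347.69; interest $8.69 → $356.38; payment $69.00; balance $287.38
Week 7: opening $287.38; interest $7.18 → $294.56; payment $69.00; balance $225.56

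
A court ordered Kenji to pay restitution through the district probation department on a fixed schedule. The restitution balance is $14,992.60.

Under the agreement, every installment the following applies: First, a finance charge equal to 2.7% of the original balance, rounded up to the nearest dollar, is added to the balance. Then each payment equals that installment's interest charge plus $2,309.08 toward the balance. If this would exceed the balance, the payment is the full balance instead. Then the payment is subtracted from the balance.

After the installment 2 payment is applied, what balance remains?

Installment 1: $14,992.60 +$405.00 interest = $15,397.60; pay $2,714.08 → $12,683.52
Installment 2: $12,683.52 +$405.00 interest = $13,088.52; pay $2,714.08 → $10,374.44

$10,374.44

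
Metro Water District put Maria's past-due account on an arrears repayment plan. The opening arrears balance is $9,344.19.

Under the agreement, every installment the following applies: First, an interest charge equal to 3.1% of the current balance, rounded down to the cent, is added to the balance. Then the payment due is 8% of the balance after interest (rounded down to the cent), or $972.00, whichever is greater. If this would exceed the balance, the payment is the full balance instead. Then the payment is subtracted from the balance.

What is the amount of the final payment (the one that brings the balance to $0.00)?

$577.26

# | Opening | Interest | Payment | End bal
1 | $9,344.19 | $289.66 | $972.00 | $8,661.85
2 | $8,661.85 | $268.51 | $972.00 | $7,958.36
3 | $7,958.36 | $246.70 | $972.00 | $7,233.06
4 | $7,233.06 | $224.22 | $972.00 | $6,485.28
5 | $6,485.28 | $201.04 | $972.00 | $5,714.32
6 | $5,714.32 | $177.14 | $972.00 | $4,919.46
7 | $4,919.46 | $152.50 | $972.00 | $4,099.96
8 | $4,099.96 | $127.09 | $972.00 | $3,255.05
9 | $3,255.05 | $100.90 | $972.00 | $2,383.95
10 | $2,383.95 | $73.90 | $972.00 | $1,485.85
11 | $1,485.85 | $46.06 | $972.00 | $559.91
12 | $559.91 | $17.35 | $577.26 | $0.00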